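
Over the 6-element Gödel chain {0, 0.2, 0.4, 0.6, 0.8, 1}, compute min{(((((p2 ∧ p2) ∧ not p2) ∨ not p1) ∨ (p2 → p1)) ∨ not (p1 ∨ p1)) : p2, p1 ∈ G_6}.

0.20

The minimum is attained at p2 = 0.4, p1 = 0.2:
  (p2 ∧ p2) = min(0.4, 0.4) = 0.4
  not p2: Gödel ¬ of 0.4 = 0 (operand ≠ 0)
  ((p2 ∧ p2) ∧ not p2) = min(0.4, 0) = 0
  not p1: Gödel ¬ of 0.2 = 0 (operand ≠ 0)
  (((p2 ∧ p2) ∧ not p2) ∨ not p1) = max(0, 0) = 0
  (p2 → p1): 0.4 > 0.2, so result = 0.2
  ((((p2 ∧ p2) ∧ not p2) ∨ not p1) ∨ (p2 → p1)) = max(0, 0.2) = 0.2
  (p1 ∨ p1) = max(0.2, 0.2) = 0.2
  not (p1 ∨ p1): Gödel ¬ of 0.2 = 0 (operand ≠ 0)
  (((((p2 ∧ p2) ∧ not p2) ∨ not p1) ∨ (p2 → p1)) ∨ not (p1 ∨ p1)) = max(0.2, 0) = 0.2
Checking all 36 assignments confirms none give a value below 0.20.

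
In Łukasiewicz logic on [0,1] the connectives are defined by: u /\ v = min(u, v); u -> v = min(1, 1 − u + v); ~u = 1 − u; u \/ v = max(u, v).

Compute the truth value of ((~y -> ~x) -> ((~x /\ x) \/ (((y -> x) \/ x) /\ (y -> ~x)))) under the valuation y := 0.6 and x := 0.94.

~y: Łukasiewicz ¬ gives 1 − 0.6 = 0.4
~x: Łukasiewicz ¬ gives 1 − 0.94 = 0.06
(~y -> ~x): min(1, 1 − 0.4 + 0.06) = 0.66
~x: Łukasiewicz ¬ gives 1 − 0.94 = 0.06
(~x /\ x) = min(0.06, 0.94) = 0.06
(y -> x): min(1, 1 − 0.6 + 0.94) = 1
((y -> x) \/ x) = max(1, 0.94) = 1
~x: Łukasiewicz ¬ gives 1 − 0.94 = 0.06
(y -> ~x): min(1, 1 − 0.6 + 0.06) = 0.46
(((y -> x) \/ x) /\ (y -> ~x)) = min(1, 0.46) = 0.46
((~x /\ x) \/ (((y -> x) \/ x) /\ (y -> ~x))) = max(0.06, 0.46) = 0.46
((~y -> ~x) -> ((~x /\ x) \/ (((y -> x) \/ x) /\ (y -> ~x)))): min(1, 1 − 0.66 + 0.46) = 0.8

0.80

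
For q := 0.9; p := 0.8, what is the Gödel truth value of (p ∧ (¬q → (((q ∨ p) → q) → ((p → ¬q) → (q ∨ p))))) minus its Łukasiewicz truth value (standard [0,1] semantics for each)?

0.00

Gödel evaluation:
  ¬q: Gödel ¬ of 0.9 = 0 (operand ≠ 0)
  (q ∨ p) = max(0.9, 0.8) = 0.9
  ((q ∨ p) → q): 0.9 ≤ 0.9, so result = 1
  ¬q: Gödel ¬ of 0.9 = 0 (operand ≠ 0)
  (p → ¬q): 0.8 > 0, so result = 0
  (q ∨ p) = max(0.9, 0.8) = 0.9
  ((p → ¬q) → (q ∨ p)): 0 ≤ 0.9, so result = 1
  (((q ∨ p) → q) → ((p → ¬q) → (q ∨ p))): 1 ≤ 1, so result = 1
  (¬q → (((q ∨ p) → q) → ((p → ¬q) → (q ∨ p)))): 0 ≤ 1, so result = 1
  (p ∧ (¬q → (((q ∨ p) → q) → ((p → ¬q) → (q ∨ p))))) = min(0.8, 1) = 0.8
  Gödel value = 0.8
Łukasiewicz evaluation:
  ¬q: Łukasiewicz ¬ gives 1 − 0.9 = 0.1
  (q ∨ p) = max(0.9, 0.8) = 0.9
  ((q ∨ p) → q): min(1, 1 − 0.9 + 0.9) = 1
  ¬q: Łukasiewicz ¬ gives 1 − 0.9 = 0.1
  (p → ¬q): min(1, 1 − 0.8 + 0.1) = 0.3
  (q ∨ p) = max(0.9, 0.8) = 0.9
  ((p → ¬q) → (q ∨ p)): min(1, 1 − 0.3 + 0.9) = 1
  (((q ∨ p) → q) → ((p → ¬q) → (q ∨ p))): min(1, 1 − 1 + 1) = 1
  (¬q → (((q ∨ p) → q) → ((p → ¬q) → (q ∨ p)))): min(1, 1 − 0.1 + 1) = 1
  (p ∧ (¬q → (((q ∨ p) → q) → ((p → ¬q) → (q ∨ p))))) = min(0.8, 1) = 0.8
  Łukasiewicz value = 0.8
Difference: 0.8 − 0.8 = 0.00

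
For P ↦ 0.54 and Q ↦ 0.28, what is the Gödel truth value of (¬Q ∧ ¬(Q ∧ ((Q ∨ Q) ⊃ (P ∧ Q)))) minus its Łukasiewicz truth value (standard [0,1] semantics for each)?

-0.72

Gödel evaluation:
  ¬Q: Gödel ¬ of 0.28 = 0 (operand ≠ 0)
  (Q ∨ Q) = max(0.28, 0.28) = 0.28
  (P ∧ Q) = min(0.54, 0.28) = 0.28
  ((Q ∨ Q) ⊃ (P ∧ Q)): 0.28 ≤ 0.28, so result = 1
  (Q ∧ ((Q ∨ Q) ⊃ (P ∧ Q))) = min(0.28, 1) = 0.28
  ¬(Q ∧ ((Q ∨ Q) ⊃ (P ∧ Q))): Gödel ¬ of 0.28 = 0 (operand ≠ 0)
  (¬Q ∧ ¬(Q ∧ ((Q ∨ Q) ⊃ (P ∧ Q)))) = min(0, 0) = 0
  Gödel value = 0
Łukasiewicz evaluation:
  ¬Q: Łukasiewicz ¬ gives 1 − 0.28 = 0.72
  (Q ∨ Q) = max(0.28, 0.28) = 0.28
  (P ∧ Q) = min(0.54, 0.28) = 0.28
  ((Q ∨ Q) ⊃ (P ∧ Q)): min(1, 1 − 0.28 + 0.28) = 1
  (Q ∧ ((Q ∨ Q) ⊃ (P ∧ Q))) = min(0.28, 1) = 0.28
  ¬(Q ∧ ((Q ∨ Q) ⊃ (P ∧ Q))): Łukasiewicz ¬ gives 1 − 0.28 = 0.72
  (¬Q ∧ ¬(Q ∧ ((Q ∨ Q) ⊃ (P ∧ Q)))) = min(0.72, 0.72) = 0.72
  Łukasiewicz value = 0.72
Difference: 0 − 0.72 = -0.72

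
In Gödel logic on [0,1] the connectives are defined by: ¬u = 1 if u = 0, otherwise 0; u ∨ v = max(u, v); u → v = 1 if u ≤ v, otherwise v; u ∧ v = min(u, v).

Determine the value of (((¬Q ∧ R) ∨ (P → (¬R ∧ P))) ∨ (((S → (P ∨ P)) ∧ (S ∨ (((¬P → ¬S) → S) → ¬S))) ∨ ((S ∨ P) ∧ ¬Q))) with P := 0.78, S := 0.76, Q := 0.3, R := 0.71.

0.76

¬Q: Gödel ¬ of 0.3 = 0 (operand ≠ 0)
(¬Q ∧ R) = min(0, 0.71) = 0
¬R: Gödel ¬ of 0.71 = 0 (operand ≠ 0)
(¬R ∧ P) = min(0, 0.78) = 0
(P → (¬R ∧ P)): 0.78 > 0, so result = 0
((¬Q ∧ R) ∨ (P → (¬R ∧ P))) = max(0, 0) = 0
(P ∨ P) = max(0.78, 0.78) = 0.78
(S → (P ∨ P)): 0.76 ≤ 0.78, so result = 1
¬P: Gödel ¬ of 0.78 = 0 (operand ≠ 0)
¬S: Gödel ¬ of 0.76 = 0 (operand ≠ 0)
(¬P → ¬S): 0 ≤ 0, so result = 1
((¬P → ¬S) → S): 1 > 0.76, so result = 0.76
¬S: Gödel ¬ of 0.76 = 0 (operand ≠ 0)
(((¬P → ¬S) → S) → ¬S): 0.76 > 0, so result = 0
(S ∨ (((¬P → ¬S) → S) → ¬S)) = max(0.76, 0) = 0.76
((S → (P ∨ P)) ∧ (S ∨ (((¬P → ¬S) → S) → ¬S))) = min(1, 0.76) = 0.76
(S ∨ P) = max(0.76, 0.78) = 0.78
¬Q: Gödel ¬ of 0.3 = 0 (operand ≠ 0)
((S ∨ P) ∧ ¬Q) = min(0.78, 0) = 0
(((S → (P ∨ P)) ∧ (S ∨ (((¬P → ¬S) → S) → ¬S))) ∨ ((S ∨ P) ∧ ¬Q)) = max(0.76, 0) = 0.76
(((¬Q ∧ R) ∨ (P → (¬R ∧ P))) ∨ (((S → (P ∨ P)) ∧ (S ∨ (((¬P → ¬S) → S) → ¬S))) ∨ ((S ∨ P) ∧ ¬Q))) = max(0, 0.76) = 0.76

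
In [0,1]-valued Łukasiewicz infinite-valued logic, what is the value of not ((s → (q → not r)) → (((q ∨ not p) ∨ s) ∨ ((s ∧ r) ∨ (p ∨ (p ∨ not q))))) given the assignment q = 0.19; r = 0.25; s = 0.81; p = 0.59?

not r: Łukasiewicz ¬ gives 1 − 0.25 = 0.75
(q → not r): min(1, 1 − 0.19 + 0.75) = 1
(s → (q → not r)): min(1, 1 − 0.81 + 1) = 1
not p: Łukasiewicz ¬ gives 1 − 0.59 = 0.41
(q ∨ not p) = max(0.19, 0.41) = 0.41
((q ∨ not p) ∨ s) = max(0.41, 0.81) = 0.81
(s ∧ r) = min(0.81, 0.25) = 0.25
not q: Łukasiewicz ¬ gives 1 − 0.19 = 0.81
(p ∨ not q) = max(0.59, 0.81) = 0.81
(p ∨ (p ∨ not q)) = max(0.59, 0.81) = 0.81
((s ∧ r) ∨ (p ∨ (p ∨ not q))) = max(0.25, 0.81) = 0.81
(((q ∨ not p) ∨ s) ∨ ((s ∧ r) ∨ (p ∨ (p ∨ not q)))) = max(0.81, 0.81) = 0.81
((s → (q → not r)) → (((q ∨ not p) ∨ s) ∨ ((s ∧ r) ∨ (p ∨ (p ∨ not q))))): min(1, 1 − 1 + 0.81) = 0.81
not ((s → (q → not r)) → (((q ∨ not p) ∨ s) ∨ ((s ∧ r) ∨ (p ∨ (p ∨ not q))))): Łukasiewicz ¬ gives 1 − 0.81 = 0.19

0.19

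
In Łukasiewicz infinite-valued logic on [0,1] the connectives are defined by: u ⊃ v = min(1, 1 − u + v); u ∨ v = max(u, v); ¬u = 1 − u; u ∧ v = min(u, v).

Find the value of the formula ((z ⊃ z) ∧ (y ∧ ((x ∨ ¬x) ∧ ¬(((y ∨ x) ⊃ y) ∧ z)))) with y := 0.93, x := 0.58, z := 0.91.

0.09

(z ⊃ z): min(1, 1 − 0.91 + 0.91) = 1
¬x: Łukasiewicz ¬ gives 1 − 0.58 = 0.42
(x ∨ ¬x) = max(0.58, 0.42) = 0.58
(y ∨ x) = max(0.93, 0.58) = 0.93
((y ∨ x) ⊃ y): min(1, 1 − 0.93 + 0.93) = 1
(((y ∨ x) ⊃ y) ∧ z) = min(1, 0.91) = 0.91
¬(((y ∨ x) ⊃ y) ∧ z): Łukasiewicz ¬ gives 1 − 0.91 = 0.09
((x ∨ ¬x) ∧ ¬(((y ∨ x) ⊃ y) ∧ z)) = min(0.58, 0.09) = 0.09
(y ∧ ((x ∨ ¬x) ∧ ¬(((y ∨ x) ⊃ y) ∧ z))) = min(0.93, 0.09) = 0.09
((z ⊃ z) ∧ (y ∧ ((x ∨ ¬x) ∧ ¬(((y ∨ x) ⊃ y) ∧ z)))) = min(1, 0.09) = 0.09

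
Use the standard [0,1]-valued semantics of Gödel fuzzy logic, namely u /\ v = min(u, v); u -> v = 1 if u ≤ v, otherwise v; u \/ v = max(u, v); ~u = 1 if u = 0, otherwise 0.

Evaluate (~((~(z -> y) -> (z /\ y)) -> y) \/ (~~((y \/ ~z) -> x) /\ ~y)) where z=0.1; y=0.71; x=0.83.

(z -> y): 0.1 ≤ 0.71, so result = 1
~(z -> y): Gödel ¬ of 1 = 0 (operand ≠ 0)
(z /\ y) = min(0.1, 0.71) = 0.1
(~(z -> y) -> (z /\ y)): 0 ≤ 0.1, so result = 1
((~(z -> y) -> (z /\ y)) -> y): 1 > 0.71, so result = 0.71
~((~(z -> y) -> (z /\ y)) -> y): Gödel ¬ of 0.71 = 0 (operand ≠ 0)
~z: Gödel ¬ of 0.1 = 0 (operand ≠ 0)
(y \/ ~z) = max(0.71, 0) = 0.71
((y \/ ~z) -> x): 0.71 ≤ 0.83, so result = 1
~((y \/ ~z) -> x): Gödel ¬ of 1 = 0 (operand ≠ 0)
~~((y \/ ~z) -> x): Gödel ¬ of 0 = 1 (operand is 0)
~y: Gödel ¬ of 0.71 = 0 (operand ≠ 0)
(~~((y \/ ~z) -> x) /\ ~y) = min(1, 0) = 0
(~((~(z -> y) -> (z /\ y)) -> y) \/ (~~((y \/ ~z) -> x) /\ ~y)) = max(0, 0) = 0

0.00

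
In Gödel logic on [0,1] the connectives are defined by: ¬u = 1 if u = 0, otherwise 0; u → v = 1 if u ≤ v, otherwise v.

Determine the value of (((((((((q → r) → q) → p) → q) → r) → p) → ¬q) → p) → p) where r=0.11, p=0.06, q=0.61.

0.06

(q → r): 0.61 > 0.11, so result = 0.11
((q → r) → q): 0.11 ≤ 0.61, so result = 1
(((q → r) → q) → p): 1 > 0.06, so result = 0.06
((((q → r) → q) → p) → q): 0.06 ≤ 0.61, so result = 1
(((((q → r) → q) → p) → q) → r): 1 > 0.11, so result = 0.11
((((((q → r) → q) → p) → q) → r) → p): 0.11 > 0.06, so result = 0.06
¬q: Gödel ¬ of 0.61 = 0 (operand ≠ 0)
(((((((q → r) → q) → p) → q) → r) → p) → ¬q): 0.06 > 0, so result = 0
((((((((q → r) → q) → p) → q) → r) → p) → ¬q) → p): 0 ≤ 0.06, so result = 1
(((((((((q → r) → q) → p) → q) → r) → p) → ¬q) → p) → p): 1 > 0.06, so result = 0.06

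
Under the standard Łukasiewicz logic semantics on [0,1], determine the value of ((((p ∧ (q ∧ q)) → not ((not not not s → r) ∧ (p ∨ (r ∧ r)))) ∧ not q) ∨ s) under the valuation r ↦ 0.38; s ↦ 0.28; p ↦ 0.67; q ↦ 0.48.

0.52

(q ∧ q) = min(0.48, 0.48) = 0.48
(p ∧ (q ∧ q)) = min(0.67, 0.48) = 0.48
not s: Łukasiewicz ¬ gives 1 − 0.28 = 0.72
not not s: Łukasiewicz ¬ gives 1 − 0.72 = 0.28
not not not s: Łukasiewicz ¬ gives 1 − 0.28 = 0.72
(not not not s → r): min(1, 1 − 0.72 + 0.38) = 0.66
(r ∧ r) = min(0.38, 0.38) = 0.38
(p ∨ (r ∧ r)) = max(0.67, 0.38) = 0.67
((not not not s → r) ∧ (p ∨ (r ∧ r))) = min(0.66, 0.67) = 0.66
not ((not not not s → r) ∧ (p ∨ (r ∧ r))): Łukasiewicz ¬ gives 1 − 0.66 = 0.34
((p ∧ (q ∧ q)) → not ((not not not s → r) ∧ (p ∨ (r ∧ r)))): min(1, 1 − 0.48 + 0.34) = 0.86
not q: Łukasiewicz ¬ gives 1 − 0.48 = 0.52
(((p ∧ (q ∧ q)) → not ((not not not s → r) ∧ (p ∨ (r ∧ r)))) ∧ not q) = min(0.86, 0.52) = 0.52
((((p ∧ (q ∧ q)) → not ((not not not s → r) ∧ (p ∨ (r ∧ r)))) ∧ not q) ∨ s) = max(0.52, 0.28) = 0.52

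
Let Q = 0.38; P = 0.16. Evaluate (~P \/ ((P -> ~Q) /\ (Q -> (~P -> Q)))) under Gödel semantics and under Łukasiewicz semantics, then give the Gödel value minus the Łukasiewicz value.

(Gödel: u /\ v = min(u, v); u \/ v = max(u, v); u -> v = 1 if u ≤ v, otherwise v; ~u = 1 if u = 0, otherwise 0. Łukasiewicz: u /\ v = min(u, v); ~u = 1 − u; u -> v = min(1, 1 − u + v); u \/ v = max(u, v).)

-1.00

Gödel evaluation:
  ~P: Gödel ¬ of 0.16 = 0 (operand ≠ 0)
  ~Q: Gödel ¬ of 0.38 = 0 (operand ≠ 0)
  (P -> ~Q): 0.16 > 0, so result = 0
  ~P: Gödel ¬ of 0.16 = 0 (operand ≠ 0)
  (~P -> Q): 0 ≤ 0.38, so result = 1
  (Q -> (~P -> Q)): 0.38 ≤ 1, so result = 1
  ((P -> ~Q) /\ (Q -> (~P -> Q))) = min(0, 1) = 0
  (~P \/ ((P -> ~Q) /\ (Q -> (~P -> Q)))) = max(0, 0) = 0
  Gödel value = 0
Łukasiewicz evaluation:
  ~P: Łukasiewicz ¬ gives 1 − 0.16 = 0.84
  ~Q: Łukasiewicz ¬ gives 1 − 0.38 = 0.62
  (P -> ~Q): min(1, 1 − 0.16 + 0.62) = 1
  ~P: Łukasiewicz ¬ gives 1 − 0.16 = 0.84
  (~P -> Q): min(1, 1 − 0.84 + 0.38) = 0.54
  (Q -> (~P -> Q)): min(1, 1 − 0.38 + 0.54) = 1
  ((P -> ~Q) /\ (Q -> (~P -> Q))) = min(1, 1) = 1
  (~P \/ ((P -> ~Q) /\ (Q -> (~P -> Q)))) = max(0.84, 1) = 1
  Łukasiewicz value = 1
Difference: 0 − 1 = -1.00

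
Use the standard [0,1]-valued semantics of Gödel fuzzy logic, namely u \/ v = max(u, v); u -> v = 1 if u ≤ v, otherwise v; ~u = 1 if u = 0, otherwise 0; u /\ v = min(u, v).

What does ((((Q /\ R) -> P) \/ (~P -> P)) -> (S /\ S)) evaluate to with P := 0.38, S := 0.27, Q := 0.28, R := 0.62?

0.27

(Q /\ R) = min(0.28, 0.62) = 0.28
((Q /\ R) -> P): 0.28 ≤ 0.38, so result = 1
~P: Gödel ¬ of 0.38 = 0 (operand ≠ 0)
(~P -> P): 0 ≤ 0.38, so result = 1
(((Q /\ R) -> P) \/ (~P -> P)) = max(1, 1) = 1
(S /\ S) = min(0.27, 0.27) = 0.27
((((Q /\ R) -> P) \/ (~P -> P)) -> (S /\ S)): 1 > 0.27, so result = 0.27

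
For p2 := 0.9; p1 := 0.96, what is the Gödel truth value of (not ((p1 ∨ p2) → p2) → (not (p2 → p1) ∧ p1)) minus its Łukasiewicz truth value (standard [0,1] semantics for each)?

0.06

Gödel evaluation:
  (p1 ∨ p2) = max(0.96, 0.9) = 0.96
  ((p1 ∨ p2) → p2): 0.96 > 0.9, so result = 0.9
  not ((p1 ∨ p2) → p2): Gödel ¬ of 0.9 = 0 (operand ≠ 0)
  (p2 → p1): 0.9 ≤ 0.96, so result = 1
  not (p2 → p1): Gödel ¬ of 1 = 0 (operand ≠ 0)
  (not (p2 → p1) ∧ p1) = min(0, 0.96) = 0
  (not ((p1 ∨ p2) → p2) → (not (p2 → p1) ∧ p1)): 0 ≤ 0, so result = 1
  Gödel value = 1
Łukasiewicz evaluation:
  (p1 ∨ p2) = max(0.96, 0.9) = 0.96
  ((p1 ∨ p2) → p2): min(1, 1 − 0.96 + 0.9) = 0.94
  not ((p1 ∨ p2) → p2): Łukasiewicz ¬ gives 1 − 0.94 = 0.06
  (p2 → p1): min(1, 1 − 0.9 + 0.96) = 1
  not (p2 → p1): Łukasiewicz ¬ gives 1 − 1 = 0
  (not (p2 → p1) ∧ p1) = min(0, 0.96) = 0
  (not ((p1 ∨ p2) → p2) → (not (p2 → p1) ∧ p1)): min(1, 1 − 0.06 + 0) = 0.94
  Łukasiewicz value = 0.94
Difference: 1 − 0.94 = 0.06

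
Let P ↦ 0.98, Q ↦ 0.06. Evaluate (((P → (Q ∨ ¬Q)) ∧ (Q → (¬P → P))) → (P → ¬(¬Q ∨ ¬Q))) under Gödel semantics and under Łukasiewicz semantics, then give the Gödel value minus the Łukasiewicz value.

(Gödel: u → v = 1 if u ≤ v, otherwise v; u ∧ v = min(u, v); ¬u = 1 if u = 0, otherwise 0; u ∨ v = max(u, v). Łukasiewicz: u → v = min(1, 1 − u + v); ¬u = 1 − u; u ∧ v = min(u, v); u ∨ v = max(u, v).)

0.88

Gödel evaluation:
  ¬Q: Gödel ¬ of 0.06 = 0 (operand ≠ 0)
  (Q ∨ ¬Q) = max(0.06, 0) = 0.06
  (P → (Q ∨ ¬Q)): 0.98 > 0.06, so result = 0.06
  ¬P: Gödel ¬ of 0.98 = 0 (operand ≠ 0)
  (¬P → P): 0 ≤ 0.98, so result = 1
  (Q → (¬P → P)): 0.06 ≤ 1, so result = 1
  ((P → (Q ∨ ¬Q)) ∧ (Q → (¬P → P))) = min(0.06, 1) = 0.06
  ¬Q: Gödel ¬ of 0.06 = 0 (operand ≠ 0)
  ¬Q: Gödel ¬ of 0.06 = 0 (operand ≠ 0)
  (¬Q ∨ ¬Q) = max(0, 0) = 0
  ¬(¬Q ∨ ¬Q): Gödel ¬ of 0 = 1 (operand is 0)
  (P → ¬(¬Q ∨ ¬Q)): 0.98 ≤ 1, so result = 1
  (((P → (Q ∨ ¬Q)) ∧ (Q → (¬P → P))) → (P → ¬(¬Q ∨ ¬Q))): 0.06 ≤ 1, so result = 1
  Gödel value = 1
Łukasiewicz evaluation:
  ¬Q: Łukasiewicz ¬ gives 1 − 0.06 = 0.94
  (Q ∨ ¬Q) = max(0.06, 0.94) = 0.94
  (P → (Q ∨ ¬Q)): min(1, 1 − 0.98 + 0.94) = 0.96
  ¬P: Łukasiewicz ¬ gives 1 − 0.98 = 0.02
  (¬P → P): min(1, 1 − 0.02 + 0.98) = 1
  (Q → (¬P → P)): min(1, 1 − 0.06 + 1) = 1
  ((P → (Q ∨ ¬Q)) ∧ (Q → (¬P → P))) = min(0.96, 1) = 0.96
  ¬Q: Łukasiewicz ¬ gives 1 − 0.06 = 0.94
  ¬Q: Łukasiewicz ¬ gives 1 − 0.06 = 0.94
  (¬Q ∨ ¬Q) = max(0.94, 0.94) = 0.94
  ¬(¬Q ∨ ¬Q): Łukasiewicz ¬ gives 1 − 0.94 = 0.06
  (P → ¬(¬Q ∨ ¬Q)): min(1, 1 − 0.98 + 0.06) = 0.08
  (((P → (Q ∨ ¬Q)) ∧ (Q → (¬P → P))) → (P → ¬(¬Q ∨ ¬Q))): min(1, 1 − 0.96 + 0.08) = 0.12
  Łukasiewicz value = 0.12
Difference: 1 − 0.12 = 0.88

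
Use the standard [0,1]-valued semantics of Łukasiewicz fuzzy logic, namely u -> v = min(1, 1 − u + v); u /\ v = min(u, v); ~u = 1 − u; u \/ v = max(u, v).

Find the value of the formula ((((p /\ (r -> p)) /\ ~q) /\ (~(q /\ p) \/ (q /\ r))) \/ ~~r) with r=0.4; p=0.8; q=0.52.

0.48

(r -> p): min(1, 1 − 0.4 + 0.8) = 1
(p /\ (r -> p)) = min(0.8, 1) = 0.8
~q: Łukasiewicz ¬ gives 1 − 0.52 = 0.48
((p /\ (r -> p)) /\ ~q) = min(0.8, 0.48) = 0.48
(q /\ p) = min(0.52, 0.8) = 0.52
~(q /\ p): Łukasiewicz ¬ gives 1 − 0.52 = 0.48
(q /\ r) = min(0.52, 0.4) = 0.4
(~(q /\ p) \/ (q /\ r)) = max(0.48, 0.4) = 0.48
(((p /\ (r -> p)) /\ ~q) /\ (~(q /\ p) \/ (q /\ r))) = min(0.48, 0.48) = 0.48
~r: Łukasiewicz ¬ gives 1 − 0.4 = 0.6
~~r: Łukasiewicz ¬ gives 1 − 0.6 = 0.4
((((p /\ (r -> p)) /\ ~q) /\ (~(q /\ p) \/ (q /\ r))) \/ ~~r) = max(0.48, 0.4) = 0.48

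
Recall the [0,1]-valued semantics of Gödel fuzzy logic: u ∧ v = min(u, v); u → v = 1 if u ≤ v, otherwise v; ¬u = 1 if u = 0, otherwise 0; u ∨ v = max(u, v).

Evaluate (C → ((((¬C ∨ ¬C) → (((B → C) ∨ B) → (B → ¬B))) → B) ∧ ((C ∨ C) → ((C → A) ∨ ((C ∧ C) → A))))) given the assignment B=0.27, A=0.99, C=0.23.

¬C: Gödel ¬ of 0.23 = 0 (operand ≠ 0)
¬C: Gödel ¬ of 0.23 = 0 (operand ≠ 0)
(¬C ∨ ¬C) = max(0, 0) = 0
(B → C): 0.27 > 0.23, so result = 0.23
((B → C) ∨ B) = max(0.23, 0.27) = 0.27
¬B: Gödel ¬ of 0.27 = 0 (operand ≠ 0)
(B → ¬B): 0.27 > 0, so result = 0
(((B → C) ∨ B) → (B → ¬B)): 0.27 > 0, so result = 0
((¬C ∨ ¬C) → (((B → C) ∨ B) → (B → ¬B))): 0 ≤ 0, so result = 1
(((¬C ∨ ¬C) → (((B → C) ∨ B) → (B → ¬B))) → B): 1 > 0.27, so result = 0.27
(C ∨ C) = max(0.23, 0.23) = 0.23
(C → A): 0.23 ≤ 0.99, so result = 1
(C ∧ C) = min(0.23, 0.23) = 0.23
((C ∧ C) → A): 0.23 ≤ 0.99, so result = 1
((C → A) ∨ ((C ∧ C) → A)) = max(1, 1) = 1
((C ∨ C) → ((C → A) ∨ ((C ∧ C) → A))): 0.23 ≤ 1, so result = 1
((((¬C ∨ ¬C) → (((B → C) ∨ B) → (B → ¬B))) → B) ∧ ((C ∨ C) → ((C → A) ∨ ((C ∧ C) → A)))) = min(0.27, 1) = 0.27
(C → ((((¬C ∨ ¬C) → (((B → C) ∨ B) → (B → ¬B))) → B) ∧ ((C ∨ C) → ((C → A) ∨ ((C ∧ C) → A))))): 0.23 ≤ 0.27, so result = 1

1.00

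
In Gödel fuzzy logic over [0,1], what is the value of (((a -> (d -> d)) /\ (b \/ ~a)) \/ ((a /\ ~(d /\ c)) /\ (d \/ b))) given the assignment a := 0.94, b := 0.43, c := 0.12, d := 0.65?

(d -> d): 0.65 ≤ 0.65, so result = 1
(a -> (d -> d)): 0.94 ≤ 1, so result = 1
~a: Gödel ¬ of 0.94 = 0 (operand ≠ 0)
(b \/ ~a) = max(0.43, 0) = 0.43
((a -> (d -> d)) /\ (b \/ ~a)) = min(1, 0.43) = 0.43
(d /\ c) = min(0.65, 0.12) = 0.12
~(d /\ c): Gödel ¬ of 0.12 = 0 (operand ≠ 0)
(a /\ ~(d /\ c)) = min(0.94, 0) = 0
(d \/ b) = max(0.65, 0.43) = 0.65
((a /\ ~(d /\ c)) /\ (d \/ b)) = min(0, 0.65) = 0
(((a -> (d -> d)) /\ (b \/ ~a)) \/ ((a /\ ~(d /\ c)) /\ (d \/ b))) = max(0.43, 0) = 0.43

0.43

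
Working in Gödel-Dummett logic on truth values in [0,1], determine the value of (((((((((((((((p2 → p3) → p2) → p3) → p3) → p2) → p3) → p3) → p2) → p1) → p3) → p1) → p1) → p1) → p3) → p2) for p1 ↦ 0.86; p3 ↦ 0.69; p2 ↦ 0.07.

0.07

(p2 → p3): 0.07 ≤ 0.69, so result = 1
((p2 → p3) → p2): 1 > 0.07, so result = 0.07
(((p2 → p3) → p2) → p3): 0.07 ≤ 0.69, so result = 1
((((p2 → p3) → p2) → p3) → p3): 1 > 0.69, so result = 0.69
(((((p2 → p3) → p2) → p3) → p3) → p2): 0.69 > 0.07, so result = 0.07
((((((p2 → p3) → p2) → p3) → p3) → p2) → p3): 0.07 ≤ 0.69, so result = 1
(((((((p2 → p3) → p2) → p3) → p3) → p2) → p3) → p3): 1 > 0.69, so result = 0.69
((((((((p2 → p3) → p2) → p3) → p3) → p2) → p3) → p3) → p2): 0.69 > 0.07, so result = 0.07
(((((((((p2 → p3) → p2) → p3) → p3) → p2) → p3) → p3) → p2) → p1): 0.07 ≤ 0.86, so result = 1
((((((((((p2 → p3) → p2) → p3) → p3) → p2) → p3) → p3) → p2) → p1) → p3): 1 > 0.69, so result = 0.69
(((((((((((p2 → p3) → p2) → p3) → p3) → p2) → p3) → p3) → p2) → p1) → p3) → p1): 0.69 ≤ 0.86, so result = 1
((((((((((((p2 → p3) → p2) → p3) → p3) → p2) → p3) → p3) → p2) → p1) → p3) → p1) → p1): 1 > 0.86, so result = 0.86
(((((((((((((p2 → p3) → p2) → p3) → p3) → p2) → p3) → p3) → p2) → p1) → p3) → p1) → p1) → p1): 0.86 ≤ 0.86, so result = 1
((((((((((((((p2 → p3) → p2) → p3) → p3) → p2) → p3) → p3) → p2) → p1) → p3) → p1) → p1) → p1) → p3): 1 > 0.69, so result = 0.69
(((((((((((((((p2 → p3) → p2) → p3) → p3) → p2) → p3) → p3) → p2) → p1) → p3) → p1) → p1) → p1) → p3) → p2): 0.69 > 0.07, so result = 0.07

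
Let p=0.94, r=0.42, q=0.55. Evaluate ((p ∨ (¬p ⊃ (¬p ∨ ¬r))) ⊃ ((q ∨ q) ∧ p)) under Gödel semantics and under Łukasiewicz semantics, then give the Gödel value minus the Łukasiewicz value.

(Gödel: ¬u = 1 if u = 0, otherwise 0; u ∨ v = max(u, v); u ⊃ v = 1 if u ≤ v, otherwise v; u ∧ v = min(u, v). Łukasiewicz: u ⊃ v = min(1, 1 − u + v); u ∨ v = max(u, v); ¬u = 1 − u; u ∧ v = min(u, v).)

Gödel evaluation:
  ¬p: Gödel ¬ of 0.94 = 0 (operand ≠ 0)
  ¬p: Gödel ¬ of 0.94 = 0 (operand ≠ 0)
  ¬r: Gödel ¬ of 0.42 = 0 (operand ≠ 0)
  (¬p ∨ ¬r) = max(0, 0) = 0
  (¬p ⊃ (¬p ∨ ¬r)): 0 ≤ 0, so result = 1
  (p ∨ (¬p ⊃ (¬p ∨ ¬r))) = max(0.94, 1) = 1
  (q ∨ q) = max(0.55, 0.55) = 0.55
  ((q ∨ q) ∧ p) = min(0.55, 0.94) = 0.55
  ((p ∨ (¬p ⊃ (¬p ∨ ¬r))) ⊃ ((q ∨ q) ∧ p)): 1 > 0.55, so result = 0.55
  Gödel value = 0.55
Łukasiewicz evaluation:
  ¬p: Łukasiewicz ¬ gives 1 − 0.94 = 0.06
  ¬p: Łukasiewicz ¬ gives 1 − 0.94 = 0.06
  ¬r: Łukasiewicz ¬ gives 1 − 0.42 = 0.58
  (¬p ∨ ¬r) = max(0.06, 0.58) = 0.58
  (¬p ⊃ (¬p ∨ ¬r)): min(1, 1 − 0.06 + 0.58) = 1
  (p ∨ (¬p ⊃ (¬p ∨ ¬r))) = max(0.94, 1) = 1
  (q ∨ q) = max(0.55, 0.55) = 0.55
  ((q ∨ q) ∧ p) = min(0.55, 0.94) = 0.55
  ((p ∨ (¬p ⊃ (¬p ∨ ¬r))) ⊃ ((q ∨ q) ∧ p)): min(1, 1 − 1 + 0.55) = 0.55
  Łukasiewicz value = 0.55
Difference: 0.55 − 0.55 = 0.00

0.00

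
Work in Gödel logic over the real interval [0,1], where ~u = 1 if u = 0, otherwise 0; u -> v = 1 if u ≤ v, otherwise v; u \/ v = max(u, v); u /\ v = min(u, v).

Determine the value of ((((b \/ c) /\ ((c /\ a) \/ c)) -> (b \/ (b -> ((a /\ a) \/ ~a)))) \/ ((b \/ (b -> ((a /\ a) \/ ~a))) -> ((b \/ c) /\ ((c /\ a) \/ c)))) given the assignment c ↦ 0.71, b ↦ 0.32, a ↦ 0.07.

1.00

(b \/ c) = max(0.32, 0.71) = 0.71
(c /\ a) = min(0.71, 0.07) = 0.07
((c /\ a) \/ c) = max(0.07, 0.71) = 0.71
((b \/ c) /\ ((c /\ a) \/ c)) = min(0.71, 0.71) = 0.71
(a /\ a) = min(0.07, 0.07) = 0.07
~a: Gödel ¬ of 0.07 = 0 (operand ≠ 0)
((a /\ a) \/ ~a) = max(0.07, 0) = 0.07
(b -> ((a /\ a) \/ ~a)): 0.32 > 0.07, so result = 0.07
(b \/ (b -> ((a /\ a) \/ ~a))) = max(0.32, 0.07) = 0.32
(((b \/ c) /\ ((c /\ a) \/ c)) -> (b \/ (b -> ((a /\ a) \/ ~a)))): 0.71 > 0.32, so result = 0.32
(a /\ a) = min(0.07, 0.07) = 0.07
~a: Gödel ¬ of 0.07 = 0 (operand ≠ 0)
((a /\ a) \/ ~a) = max(0.07, 0) = 0.07
(b -> ((a /\ a) \/ ~a)): 0.32 > 0.07, so result = 0.07
(b \/ (b -> ((a /\ a) \/ ~a))) = max(0.32, 0.07) = 0.32
(b \/ c) = max(0.32, 0.71) = 0.71
(c /\ a) = min(0.71, 0.07) = 0.07
((c /\ a) \/ c) = max(0.07, 0.71) = 0.71
((b \/ c) /\ ((c /\ a) \/ c)) = min(0.71, 0.71) = 0.71
((b \/ (b -> ((a /\ a) \/ ~a))) -> ((b \/ c) /\ ((c /\ a) \/ c))): 0.32 ≤ 0.71, so result = 1
((((b \/ c) /\ ((c /\ a) \/ c)) -> (b \/ (b -> ((a /\ a) \/ ~a)))) \/ ((b \/ (b -> ((a /\ a) \/ ~a))) -> ((b \/ c) /\ ((c /\ a) \/ c)))) = max(0.32, 1) = 1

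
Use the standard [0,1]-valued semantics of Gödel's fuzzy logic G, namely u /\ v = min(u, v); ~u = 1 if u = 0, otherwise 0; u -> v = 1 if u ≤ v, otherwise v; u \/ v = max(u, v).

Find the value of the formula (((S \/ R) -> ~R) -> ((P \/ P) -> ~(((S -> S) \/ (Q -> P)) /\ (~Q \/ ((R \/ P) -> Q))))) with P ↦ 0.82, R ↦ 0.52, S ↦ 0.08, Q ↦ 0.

1.00

(S \/ R) = max(0.08, 0.52) = 0.52
~R: Gödel ¬ of 0.52 = 0 (operand ≠ 0)
((S \/ R) -> ~R): 0.52 > 0, so result = 0
(P \/ P) = max(0.82, 0.82) = 0.82
(S -> S): 0.08 ≤ 0.08, so result = 1
(Q -> P): 0 ≤ 0.82, so result = 1
((S -> S) \/ (Q -> P)) = max(1, 1) = 1
~Q: Gödel ¬ of 0 = 1 (operand is 0)
(R \/ P) = max(0.52, 0.82) = 0.82
((R \/ P) -> Q): 0.82 > 0, so result = 0
(~Q \/ ((R \/ P) -> Q)) = max(1, 0) = 1
(((S -> S) \/ (Q -> P)) /\ (~Q \/ ((R \/ P) -> Q))) = min(1, 1) = 1
~(((S -> S) \/ (Q -> P)) /\ (~Q \/ ((R \/ P) -> Q))): Gödel ¬ of 1 = 0 (operand ≠ 0)
((P \/ P) -> ~(((S -> S) \/ (Q -> P)) /\ (~Q \/ ((R \/ P) -> Q)))): 0.82 > 0, so result = 0
(((S \/ R) -> ~R) -> ((P \/ P) -> ~(((S -> S) \/ (Q -> P)) /\ (~Q \/ ((R \/ P) -> Q))))): 0 ≤ 0, so result = 1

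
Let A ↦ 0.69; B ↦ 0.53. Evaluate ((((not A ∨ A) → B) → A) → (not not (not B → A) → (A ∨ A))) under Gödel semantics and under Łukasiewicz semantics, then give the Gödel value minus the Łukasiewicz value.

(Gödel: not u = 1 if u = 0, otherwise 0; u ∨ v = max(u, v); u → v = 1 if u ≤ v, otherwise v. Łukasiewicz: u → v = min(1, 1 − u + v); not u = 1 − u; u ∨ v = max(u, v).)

Gödel evaluation:
  not A: Gödel ¬ of 0.69 = 0 (operand ≠ 0)
  (not A ∨ A) = max(0, 0.69) = 0.69
  ((not A ∨ A) → B): 0.69 > 0.53, so result = 0.53
  (((not A ∨ A) → B) → A): 0.53 ≤ 0.69, so result = 1
  not B: Gödel ¬ of 0.53 = 0 (operand ≠ 0)
  (not B → A): 0 ≤ 0.69, so result = 1
  not (not B → A): Gödel ¬ of 1 = 0 (operand ≠ 0)
  not not (not B → A): Gödel ¬ of 0 = 1 (operand is 0)
  (A ∨ A) = max(0.69, 0.69) = 0.69
  (not not (not B → A) → (A ∨ A)): 1 > 0.69, so result = 0.69
  ((((not A ∨ A) → B) → A) → (not not (not B → A) → (A ∨ A))): 1 > 0.69, so result = 0.69
  Gödel value = 0.69
Łukasiewicz evaluation:
  not A: Łukasiewicz ¬ gives 1 − 0.69 = 0.31
  (not A ∨ A) = max(0.31, 0.69) = 0.69
  ((not A ∨ A) → B): min(1, 1 − 0.69 + 0.53) = 0.84
  (((not A ∨ A) → B) → A): min(1, 1 − 0.84 + 0.69) = 0.85
  not B: Łukasiewicz ¬ gives 1 − 0.53 = 0.47
  (not B → A): min(1, 1 − 0.47 + 0.69) = 1
  not (not B → A): Łukasiewicz ¬ gives 1 − 1 = 0
  not not (not B → A): Łukasiewicz ¬ gives 1 − 0 = 1
  (A ∨ A) = max(0.69, 0.69) = 0.69
  (not not (not B → A) → (A ∨ A)): min(1, 1 − 1 + 0.69) = 0.69
  ((((not A ∨ A) → B) → A) → (not not (not B → A) → (A ∨ A))): min(1, 1 − 0.85 + 0.69) = 0.84
  Łukasiewicz value = 0.84
Difference: 0.69 − 0.84 = -0.15

-0.15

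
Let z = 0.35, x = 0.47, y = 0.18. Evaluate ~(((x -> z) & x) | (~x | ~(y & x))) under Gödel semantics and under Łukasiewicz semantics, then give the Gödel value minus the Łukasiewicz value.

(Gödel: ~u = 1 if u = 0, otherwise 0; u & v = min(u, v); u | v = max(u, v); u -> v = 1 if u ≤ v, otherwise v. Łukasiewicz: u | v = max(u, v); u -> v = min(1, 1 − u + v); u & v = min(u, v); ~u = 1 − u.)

Gödel evaluation:
  (x -> z): 0.47 > 0.35, so result = 0.35
  ((x -> z) & x) = min(0.35, 0.47) = 0.35
  ~x: Gödel ¬ of 0.47 = 0 (operand ≠ 0)
  (y & x) = min(0.18, 0.47) = 0.18
  ~(y & x): Gödel ¬ of 0.18 = 0 (operand ≠ 0)
  (~x | ~(y & x)) = max(0, 0) = 0
  (((x -> z) & x) | (~x | ~(y & x))) = max(0.35, 0) = 0.35
  ~(((x -> z) & x) | (~x | ~(y & x))): Gödel ¬ of 0.35 = 0 (operand ≠ 0)
  Gödel value = 0
Łukasiewicz evaluation:
  (x -> z): min(1, 1 − 0.47 + 0.35) = 0.88
  ((x -> z) & x) = min(0.88, 0.47) = 0.47
  ~x: Łukasiewicz ¬ gives 1 − 0.47 = 0.53
  (y & x) = min(0.18, 0.47) = 0.18
  ~(y & x): Łukasiewicz ¬ gives 1 − 0.18 = 0.82
  (~x | ~(y & x)) = max(0.53, 0.82) = 0.82
  (((x -> z) & x) | (~x | ~(y & x))) = max(0.47, 0.82) = 0.82
  ~(((x -> z) & x) | (~x | ~(y & x))): Łukasiewicz ¬ gives 1 − 0.82 = 0.18
  Łukasiewicz value = 0.18
Difference: 0 − 0.18 = -0.18

-0.18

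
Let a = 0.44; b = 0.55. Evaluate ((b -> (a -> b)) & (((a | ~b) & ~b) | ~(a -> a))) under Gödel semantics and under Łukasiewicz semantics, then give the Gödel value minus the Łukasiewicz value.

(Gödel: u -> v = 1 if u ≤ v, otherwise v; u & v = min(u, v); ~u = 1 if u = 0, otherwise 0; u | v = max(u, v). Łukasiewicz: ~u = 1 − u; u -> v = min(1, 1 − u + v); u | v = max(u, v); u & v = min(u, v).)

Gödel evaluation:
  (a -> b): 0.44 ≤ 0.55, so result = 1
  (b -> (a -> b)): 0.55 ≤ 1, so result = 1
  ~b: Gödel ¬ of 0.55 = 0 (operand ≠ 0)
  (a | ~b) = max(0.44, 0) = 0.44
  ~b: Gödel ¬ of 0.55 = 0 (operand ≠ 0)
  ((a | ~b) & ~b) = min(0.44, 0) = 0
  (a -> a): 0.44 ≤ 0.44, so result = 1
  ~(a -> a): Gödel ¬ of 1 = 0 (operand ≠ 0)
  (((a | ~b) & ~b) | ~(a -> a)) = max(0, 0) = 0
  ((b -> (a -> b)) & (((a | ~b) & ~b) | ~(a -> a))) = min(1, 0) = 0
  Gödel value = 0
Łukasiewicz evaluation:
  (a -> b): min(1, 1 − 0.44 + 0.55) = 1
  (b -> (a -> b)): min(1, 1 − 0.55 + 1) = 1
  ~b: Łukasiewicz ¬ gives 1 − 0.55 = 0.45
  (a | ~b) = max(0.44, 0.45) = 0.45
  ~b: Łukasiewicz ¬ gives 1 − 0.55 = 0.45
  ((a | ~b) & ~b) = min(0.45, 0.45) = 0.45
  (a -> a): min(1, 1 − 0.44 + 0.44) = 1
  ~(a -> a): Łukasiewicz ¬ gives 1 − 1 = 0
  (((a | ~b) & ~b) | ~(a -> a)) = max(0.45, 0) = 0.45
  ((b -> (a -> b)) & (((a | ~b) & ~b) | ~(a -> a))) = min(1, 0.45) = 0.45
  Łukasiewicz value = 0.45
Difference: 0 − 0.45 = -0.45

-0.45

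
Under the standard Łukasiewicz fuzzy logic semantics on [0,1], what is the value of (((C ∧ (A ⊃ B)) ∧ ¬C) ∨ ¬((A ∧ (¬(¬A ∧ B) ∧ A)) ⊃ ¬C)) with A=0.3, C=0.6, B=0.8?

0.40

(A ⊃ B): min(1, 1 − 0.3 + 0.8) = 1
(C ∧ (A ⊃ B)) = min(0.6, 1) = 0.6
¬C: Łukasiewicz ¬ gives 1 − 0.6 = 0.4
((C ∧ (A ⊃ B)) ∧ ¬C) = min(0.6, 0.4) = 0.4
¬A: Łukasiewicz ¬ gives 1 − 0.3 = 0.7
(¬A ∧ B) = min(0.7, 0.8) = 0.7
¬(¬A ∧ B): Łukasiewicz ¬ gives 1 − 0.7 = 0.3
(¬(¬A ∧ B) ∧ A) = min(0.3, 0.3) = 0.3
(A ∧ (¬(¬A ∧ B) ∧ A)) = min(0.3, 0.3) = 0.3
¬C: Łukasiewicz ¬ gives 1 − 0.6 = 0.4
((A ∧ (¬(¬A ∧ B) ∧ A)) ⊃ ¬C): min(1, 1 − 0.3 + 0.4) = 1
¬((A ∧ (¬(¬A ∧ B) ∧ A)) ⊃ ¬C): Łukasiewicz ¬ gives 1 − 1 = 0
(((C ∧ (A ⊃ B)) ∧ ¬C) ∨ ¬((A ∧ (¬(¬A ∧ B) ∧ A)) ⊃ ¬C)) = max(0.4, 0) = 0.4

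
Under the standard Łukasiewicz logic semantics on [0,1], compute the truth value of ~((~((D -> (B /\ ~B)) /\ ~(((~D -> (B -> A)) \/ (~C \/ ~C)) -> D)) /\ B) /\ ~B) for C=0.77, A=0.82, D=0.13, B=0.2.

0.87

~B: Łukasiewicz ¬ gives 1 − 0.2 = 0.8
(B /\ ~B) = min(0.2, 0.8) = 0.2
(D -> (B /\ ~B)): min(1, 1 − 0.13 + 0.2) = 1
~D: Łukasiewicz ¬ gives 1 − 0.13 = 0.87
(B -> A): min(1, 1 − 0.2 + 0.82) = 1
(~D -> (B -> A)): min(1, 1 − 0.87 + 1) = 1
~C: Łukasiewicz ¬ gives 1 − 0.77 = 0.23
~C: Łukasiewicz ¬ gives 1 − 0.77 = 0.23
(~C \/ ~C) = max(0.23, 0.23) = 0.23
((~D -> (B -> A)) \/ (~C \/ ~C)) = max(1, 0.23) = 1
(((~D -> (B -> A)) \/ (~C \/ ~C)) -> D): min(1, 1 − 1 + 0.13) = 0.13
~(((~D -> (B -> A)) \/ (~C \/ ~C)) -> D): Łukasiewicz ¬ gives 1 − 0.13 = 0.87
((D -> (B /\ ~B)) /\ ~(((~D -> (B -> A)) \/ (~C \/ ~C)) -> D)) = min(1, 0.87) = 0.87
~((D -> (B /\ ~B)) /\ ~(((~D -> (B -> A)) \/ (~C \/ ~C)) -> D)): Łukasiewicz ¬ gives 1 − 0.87 = 0.13
(~((D -> (B /\ ~B)) /\ ~(((~D -> (B -> A)) \/ (~C \/ ~C)) -> D)) /\ B) = min(0.13, 0.2) = 0.13
~B: Łukasiewicz ¬ gives 1 − 0.2 = 0.8
((~((D -> (B /\ ~B)) /\ ~(((~D -> (B -> A)) \/ (~C \/ ~C)) -> D)) /\ B) /\ ~B) = min(0.13, 0.8) = 0.13
~((~((D -> (B /\ ~B)) /\ ~(((~D -> (B -> A)) \/ (~C \/ ~C)) -> D)) /\ B) /\ ~B): Łukasiewicz ¬ gives 1 − 0.13 = 0.87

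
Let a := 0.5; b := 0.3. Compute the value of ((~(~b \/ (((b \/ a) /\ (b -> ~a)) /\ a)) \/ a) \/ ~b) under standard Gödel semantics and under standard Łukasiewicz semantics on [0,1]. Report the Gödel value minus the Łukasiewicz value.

0.30

Gödel evaluation:
  ~b: Gödel ¬ of 0.3 = 0 (operand ≠ 0)
  (b \/ a) = max(0.3, 0.5) = 0.5
  ~a: Gödel ¬ of 0.5 = 0 (operand ≠ 0)
  (b -> ~a): 0.3 > 0, so result = 0
  ((b \/ a) /\ (b -> ~a)) = min(0.5, 0) = 0
  (((b \/ a) /\ (b -> ~a)) /\ a) = min(0, 0.5) = 0
  (~b \/ (((b \/ a) /\ (b -> ~a)) /\ a)) = max(0, 0) = 0
  ~(~b \/ (((b \/ a) /\ (b -> ~a)) /\ a)): Gödel ¬ of 0 = 1 (operand is 0)
  (~(~b \/ (((b \/ a) /\ (b -> ~a)) /\ a)) \/ a) = max(1, 0.5) = 1
  ~b: Gödel ¬ of 0.3 = 0 (operand ≠ 0)
  ((~(~b \/ (((b \/ a) /\ (b -> ~a)) /\ a)) \/ a) \/ ~b) = max(1, 0) = 1
  Gödel value = 1
Łukasiewicz evaluation:
  ~b: Łukasiewicz ¬ gives 1 − 0.3 = 0.7
  (b \/ a) = max(0.3, 0.5) = 0.5
  ~a: Łukasiewicz ¬ gives 1 − 0.5 = 0.5
  (b -> ~a): min(1, 1 − 0.3 + 0.5) = 1
  ((b \/ a) /\ (b -> ~a)) = min(0.5, 1) = 0.5
  (((b \/ a) /\ (b -> ~a)) /\ a) = min(0.5, 0.5) = 0.5
  (~b \/ (((b \/ a) /\ (b -> ~a)) /\ a)) = max(0.7, 0.5) = 0.7
  ~(~b \/ (((b \/ a) /\ (b -> ~a)) /\ a)): Łukasiewicz ¬ gives 1 − 0.7 = 0.3
  (~(~b \/ (((b \/ a) /\ (b -> ~a)) /\ a)) \/ a) = max(0.3, 0.5) = 0.5
  ~b: Łukasiewicz ¬ gives 1 − 0.3 = 0.7
  ((~(~b \/ (((b \/ a) /\ (b -> ~a)) /\ a)) \/ a) \/ ~b) = max(0.5, 0.7) = 0.7
  Łukasiewicz value = 0.7
Difference: 1 − 0.7 = 0.30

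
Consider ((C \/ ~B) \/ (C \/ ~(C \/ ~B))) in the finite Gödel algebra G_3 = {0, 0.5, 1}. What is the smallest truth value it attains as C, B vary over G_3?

0.50

The minimum is attained at C = 0.5, B = 0.5:
  ~B: Gödel ¬ of 0.5 = 0 (operand ≠ 0)
  (C \/ ~B) = max(0.5, 0) = 0.5
  ~B: Gödel ¬ of 0.5 = 0 (operand ≠ 0)
  (C \/ ~B) = max(0.5, 0) = 0.5
  ~(C \/ ~B): Gödel ¬ of 0.5 = 0 (operand ≠ 0)
  (C \/ ~(C \/ ~B)) = max(0.5, 0) = 0.5
  ((C \/ ~B) \/ (C \/ ~(C \/ ~B))) = max(0.5, 0.5) = 0.5
Checking all 9 assignments confirms none give a value below 0.50.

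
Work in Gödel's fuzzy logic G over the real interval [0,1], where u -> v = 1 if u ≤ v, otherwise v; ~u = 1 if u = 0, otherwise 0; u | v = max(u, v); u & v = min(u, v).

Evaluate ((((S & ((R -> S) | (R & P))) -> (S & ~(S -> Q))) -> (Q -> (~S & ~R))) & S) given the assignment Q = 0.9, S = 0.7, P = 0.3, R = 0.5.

0.70

(R -> S): 0.5 ≤ 0.7, so result = 1
(R & P) = min(0.5, 0.3) = 0.3
((R -> S) | (R & P)) = max(1, 0.3) = 1
(S & ((R -> S) | (R & P))) = min(0.7, 1) = 0.7
(S -> Q): 0.7 ≤ 0.9, so result = 1
~(S -> Q): Gödel ¬ of 1 = 0 (operand ≠ 0)
(S & ~(S -> Q)) = min(0.7, 0) = 0
((S & ((R -> S) | (R & P))) -> (S & ~(S -> Q))): 0.7 > 0, so result = 0
~S: Gödel ¬ of 0.7 = 0 (operand ≠ 0)
~R: Gödel ¬ of 0.5 = 0 (operand ≠ 0)
(~S & ~R) = min(0, 0) = 0
(Q -> (~S & ~R)): 0.9 > 0, so result = 0
(((S & ((R -> S) | (R & P))) -> (S & ~(S -> Q))) -> (Q -> (~S & ~R))): 0 ≤ 0, so result = 1
((((S & ((R -> S) | (R & P))) -> (S & ~(S -> Q))) -> (Q -> (~S & ~R))) & S) = min(1, 0.7) = 0.7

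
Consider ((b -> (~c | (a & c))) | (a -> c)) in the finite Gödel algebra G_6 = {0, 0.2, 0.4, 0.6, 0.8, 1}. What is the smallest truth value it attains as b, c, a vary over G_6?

The minimum is attained at b = 0.4, c = 0.2, a = 0.4:
  ~c: Gödel ¬ of 0.2 = 0 (operand ≠ 0)
  (a & c) = min(0.4, 0.2) = 0.2
  (~c | (a & c)) = max(0, 0.2) = 0.2
  (b -> (~c | (a & c))): 0.4 > 0.2, so result = 0.2
  (a -> c): 0.4 > 0.2, so result = 0.2
  ((b -> (~c | (a & c))) | (a -> c)) = max(0.2, 0.2) = 0.2
Checking all 216 assignments confirms none give a value below 0.20.

0.20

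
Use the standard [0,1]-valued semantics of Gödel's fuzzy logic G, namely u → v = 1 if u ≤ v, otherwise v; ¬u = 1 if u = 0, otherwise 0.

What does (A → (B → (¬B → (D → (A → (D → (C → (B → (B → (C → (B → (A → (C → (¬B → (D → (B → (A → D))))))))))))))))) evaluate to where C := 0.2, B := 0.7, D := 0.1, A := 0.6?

¬B: Gödel ¬ of 0.7 = 0 (operand ≠ 0)
¬B: Gödel ¬ of 0.7 = 0 (operand ≠ 0)
(A → D): 0.6 > 0.1, so result = 0.1
(B → (A → D)): 0.7 > 0.1, so result = 0.1
(D → (B → (A → D))): 0.1 ≤ 0.1, so result = 1
(¬B → (D → (B → (A → D)))): 0 ≤ 1, so result = 1
(C → (¬B → (D → (B → (A → D))))): 0.2 ≤ 1, so result = 1
(A → (C → (¬B → (D → (B → (A → D)))))): 0.6 ≤ 1, so result = 1
(B → (A → (C → (¬B → (D → (B → (A → D))))))): 0.7 ≤ 1, so result = 1
(C → (B → (A → (C → (¬B → (D → (B → (A → D)))))))): 0.2 ≤ 1, so result = 1
(B → (C → (B → (A → (C → (¬B → (D → (B → (A → D))))))))): 0.7 ≤ 1, so result = 1
(B → (B → (C → (B → (A → (C → (¬B → (D → (B → (A → D)))))))))): 0.7 ≤ 1, so result = 1
(C → (B → (B → (C → (B → (A → (C → (¬B → (D → (B → (A → D))))))))))): 0.2 ≤ 1, so result = 1
(D → (C → (B → (B → (C → (B → (A → (C → (¬B → (D → (B → (A → D)))))))))))): 0.1 ≤ 1, so result = 1
(A → (D → (C → (B → (B → (C → (B → (A → (C → (¬B → (D → (B → (A → D))))))))))))): 0.6 ≤ 1, so result = 1
(D → (A → (D → (C → (B → (B → (C → (B → (A → (C → (¬B → (D → (B → (A → D)))))))))))))): 0.1 ≤ 1, so result = 1
(¬B → (D → (A → (D → (C → (B → (B → (C → (B → (A → (C → (¬B → (D → (B → (A → D))))))))))))))): 0 ≤ 1, so result = 1
(B → (¬B → (D → (A → (D → (C → (B → (B → (C → (B → (A → (C → (¬B → (D → (B → (A → D)))))))))))))))): 0.7 ≤ 1, so result = 1
(A → (B → (¬B → (D → (A → (D → (C → (B → (B → (C → (B → (A → (C → (¬B → (D → (B → (A → D))))))))))))))))): 0.6 ≤ 1, so result = 1

1.00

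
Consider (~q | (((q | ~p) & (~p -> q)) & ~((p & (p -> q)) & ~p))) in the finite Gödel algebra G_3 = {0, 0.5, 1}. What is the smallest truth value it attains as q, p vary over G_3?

The minimum is attained at q = 0.5, p = 0:
  ~q: Gödel ¬ of 0.5 = 0 (operand ≠ 0)
  ~p: Gödel ¬ of 0 = 1 (operand is 0)
  (q | ~p) = max(0.5, 1) = 1
  ~p: Gödel ¬ of 0 = 1 (operand is 0)
  (~p -> q): 1 > 0.5, so result = 0.5
  ((q | ~p) & (~p -> q)) = min(1, 0.5) = 0.5
  (p -> q): 0 ≤ 0.5, so result = 1
  (p & (p -> q)) = min(0, 1) = 0
  ~p: Gödel ¬ of 0 = 1 (operand is 0)
  ((p & (p -> q)) & ~p) = min(0, 1) = 0
  ~((p & (p -> q)) & ~p): Gödel ¬ of 0 = 1 (operand is 0)
  (((q | ~p) & (~p -> q)) & ~((p & (p -> q)) & ~p)) = min(0.5, 1) = 0.5
  (~q | (((q | ~p) & (~p -> q)) & ~((p & (p -> q)) & ~p))) = max(0, 0.5) = 0.5
Checking all 9 assignments confirms none give a value below 0.50.

0.50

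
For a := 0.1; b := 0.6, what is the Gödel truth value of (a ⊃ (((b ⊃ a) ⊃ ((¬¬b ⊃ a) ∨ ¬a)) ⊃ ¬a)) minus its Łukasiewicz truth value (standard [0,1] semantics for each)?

Gödel evaluation:
  (b ⊃ a): 0.6 > 0.1, so result = 0.1
  ¬b: Gödel ¬ of 0.6 = 0 (operand ≠ 0)
  ¬¬b: Gödel ¬ of 0 = 1 (operand is 0)
  (¬¬b ⊃ a): 1 > 0.1, so result = 0.1
  ¬a: Gödel ¬ of 0.1 = 0 (operand ≠ 0)
  ((¬¬b ⊃ a) ∨ ¬a) = max(0.1, 0) = 0.1
  ((b ⊃ a) ⊃ ((¬¬b ⊃ a) ∨ ¬a)): 0.1 ≤ 0.1, so result = 1
  ¬a: Gödel ¬ of 0.1 = 0 (operand ≠ 0)
  (((b ⊃ a) ⊃ ((¬¬b ⊃ a) ∨ ¬a)) ⊃ ¬a): 1 > 0, so result = 0
  (a ⊃ (((b ⊃ a) ⊃ ((¬¬b ⊃ a) ∨ ¬a)) ⊃ ¬a)): 0.1 > 0, so result = 0
  Gödel value = 0
Łukasiewicz evaluation:
  (b ⊃ a): min(1, 1 − 0.6 + 0.1) = 0.5
  ¬b: Łukasiewicz ¬ gives 1 − 0.6 = 0.4
  ¬¬b: Łukasiewicz ¬ gives 1 − 0.4 = 0.6
  (¬¬b ⊃ a): min(1, 1 − 0.6 + 0.1) = 0.5
  ¬a: Łukasiewicz ¬ gives 1 − 0.1 = 0.9
  ((¬¬b ⊃ a) ∨ ¬a) = max(0.5, 0.9) = 0.9
  ((b ⊃ a) ⊃ ((¬¬b ⊃ a) ∨ ¬a)): min(1, 1 − 0.5 + 0.9) = 1
  ¬a: Łukasiewicz ¬ gives 1 − 0.1 = 0.9
  (((b ⊃ a) ⊃ ((¬¬b ⊃ a) ∨ ¬a)) ⊃ ¬a): min(1, 1 − 1 + 0.9) = 0.9
  (a ⊃ (((b ⊃ a) ⊃ ((¬¬b ⊃ a) ∨ ¬a)) ⊃ ¬a)): min(1, 1 − 0.1 + 0.9) = 1
  Łukasiewicz value = 1
Difference: 0 − 1 = -1.00

-1.00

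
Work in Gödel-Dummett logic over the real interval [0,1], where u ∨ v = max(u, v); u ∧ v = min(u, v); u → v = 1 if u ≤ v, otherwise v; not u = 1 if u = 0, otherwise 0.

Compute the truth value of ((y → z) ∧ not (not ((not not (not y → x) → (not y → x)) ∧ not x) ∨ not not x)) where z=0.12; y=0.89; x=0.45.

(y → z): 0.89 > 0.12, so result = 0.12
not y: Gödel ¬ of 0.89 = 0 (operand ≠ 0)
(not y → x): 0 ≤ 0.45, so result = 1
not (not y → x): Gödel ¬ of 1 = 0 (operand ≠ 0)
not not (not y → x): Gödel ¬ of 0 = 1 (operand is 0)
not y: Gödel ¬ of 0.89 = 0 (operand ≠ 0)
(not y → x): 0 ≤ 0.45, so result = 1
(not not (not y → x) → (not y → x)): 1 ≤ 1, so result = 1
not x: Gödel ¬ of 0.45 = 0 (operand ≠ 0)
((not not (not y → x) → (not y → x)) ∧ not x) = min(1, 0) = 0
not ((not not (not y → x) → (not y → x)) ∧ not x): Gödel ¬ of 0 = 1 (operand is 0)
not x: Gödel ¬ of 0.45 = 0 (operand ≠ 0)
not not x: Gödel ¬ of 0 = 1 (operand is 0)
(not ((not not (not y → x) → (not y → x)) ∧ not x) ∨ not not x) = max(1, 1) = 1
not (not ((not not (not y → x) → (not y → x)) ∧ not x) ∨ not not x): Gödel ¬ of 1 = 0 (operand ≠ 0)
((y → z) ∧ not (not ((not not (not y → x) → (not y → x)) ∧ not x) ∨ not not x)) = min(0.12, 0) = 0

0.00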